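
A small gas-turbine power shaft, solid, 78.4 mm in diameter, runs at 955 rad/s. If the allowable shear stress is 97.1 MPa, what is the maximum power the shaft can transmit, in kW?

J = πd⁴/32 = π(0.0784)⁴/32 = 3.709×10^-6 m⁴.
T_max = τ_allow·J/r = 9.71×10^7 × 3.709×10^-6 / 0.0392 = 9187 N·m.
ω = 955 rad/s, so P_max = T_max·ω = 8.774×10^6 W.

8770 kW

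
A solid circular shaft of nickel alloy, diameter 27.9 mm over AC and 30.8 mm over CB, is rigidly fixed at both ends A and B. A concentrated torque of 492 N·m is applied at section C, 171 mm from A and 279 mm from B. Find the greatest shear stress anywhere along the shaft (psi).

8760 psi

Compatibility: T_A·a/J_AC = T_B·b/J_CB with T_A + T_B = T₀.
J_AC = 5.95×10^-8 m⁴, J_CB = 8.83×10^-8 m⁴, so T_A = T₀·(J_AC/a)/((J_AC/a)+(J_CB/b)) = 257.6 N·m, T_B = 234.4 N·m.
τ in each portion: τ_AC = 6.04×10^7 Pa, τ_CB = 4.09×10^7 Pa; maximum is in AC.
τ_max = T_AC·r/J = 257.6·0.0139/5.95×10^-8 = 6.040×10^7 Pa.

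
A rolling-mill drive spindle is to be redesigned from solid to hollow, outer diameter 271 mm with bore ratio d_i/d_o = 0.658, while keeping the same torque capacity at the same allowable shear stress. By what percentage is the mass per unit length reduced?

34.9 %

Equal τ_max and T ⇒ the solid shaft needs d_s³ = d_o³(1−k⁴), so d_s = 271·(1−0.658⁴)^(1/3) = 252.9 mm.
Area ratio A_h/A_s = d_o²(1−k²)/d_s² = (1−k²)/(1−k⁴)^(2/3) = 0.6512.
Mass saving = 1 − 0.6512 = 34.9 %.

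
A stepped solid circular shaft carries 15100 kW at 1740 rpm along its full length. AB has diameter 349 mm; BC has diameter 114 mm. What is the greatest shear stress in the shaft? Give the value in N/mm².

285 N/mm²

ω = 2π·1740/60 = 182.2 rad/s, so T = P/ω = 15100×10³ / 182.2 = 82870 N·m.
Under the same torque, τ_max = 16T/(πd³) is largest where d is smallest — segment BC (d = 114 mm).
τ_max = 16·82870/(π·(0.114)³) = 2.849×10^8 Pa.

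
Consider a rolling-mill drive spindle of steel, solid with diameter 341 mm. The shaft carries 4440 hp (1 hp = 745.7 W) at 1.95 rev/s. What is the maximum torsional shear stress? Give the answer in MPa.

ω = 2π·1.95 = 12.25 rad/s, so T = P/ω = 4440×745.7 / 12.25 = 270200 N·m.
J = πd⁴/32 = π(0.341)⁴/32 = 1.327×10^-3 m⁴.
τ_max = T·r/J = 270200 × 0.171 / 1.327×10^-3 = 3.471×10^7 Pa.

34.7 MPa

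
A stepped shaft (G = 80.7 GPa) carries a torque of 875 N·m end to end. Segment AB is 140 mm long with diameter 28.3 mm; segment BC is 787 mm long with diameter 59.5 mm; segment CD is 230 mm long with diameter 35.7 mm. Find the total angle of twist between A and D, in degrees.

2.67°

J_AB = π(0.0283)⁴/32 = 6.30×10^-8 m⁴; J_BC = π(0.0595)⁴/32 = 1.23×10^-6 m⁴; J_CD = π(0.0357)⁴/32 = 1.59×10^-7 m⁴.
θ = (T/G)·Σ L_i/J_i = (875.0/80.7×10⁹)·(0.140/6.30×10^-8 + 0.787/1.23×10^-6 + 0.230/1.59×10^-7) = 0.04668 rad.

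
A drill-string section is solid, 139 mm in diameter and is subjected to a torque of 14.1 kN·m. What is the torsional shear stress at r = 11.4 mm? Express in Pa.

J = πd⁴/32 = π(0.139)⁴/32 = 3.665×10^-5 m⁴.
Shear stress varies linearly with radius: τ = T·r/J = 14100 × 0.0114 / 3.665×10^-5 = 4.386×10^6 Pa.

4.39e6 Pa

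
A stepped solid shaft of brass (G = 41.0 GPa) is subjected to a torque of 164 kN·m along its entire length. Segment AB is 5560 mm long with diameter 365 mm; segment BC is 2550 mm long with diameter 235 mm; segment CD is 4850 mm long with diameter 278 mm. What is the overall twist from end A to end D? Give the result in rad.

0.0799 rad

J_AB = π(0.365)⁴/32 = 1.74×10^-3 m⁴; J_BC = π(0.235)⁴/32 = 2.99×10^-4 m⁴; J_CD = π(0.278)⁴/32 = 5.86×10^-4 m⁴.
θ = (T/G)·Σ L_i/J_i = (164000/41.0×10⁹)·(5.56/1.74×10^-3 + 2.55/2.99×10^-4 + 4.85/5.86×10^-4) = 0.07991 rad.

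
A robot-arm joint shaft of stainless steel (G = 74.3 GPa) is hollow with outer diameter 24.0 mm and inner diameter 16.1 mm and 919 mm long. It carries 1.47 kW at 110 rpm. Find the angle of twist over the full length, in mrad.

ω = 2π·110/60 = 11.52 rad/s, so T = P/ω = 1.47×10³ / 11.52 = 127.6 N·m.
J = π(d_o⁴ − d_i⁴)/32 = π(0.0240⁴ − 0.0161⁴)/32 = 2.598×10^-8 m⁴.
θ = T·L/(G·J) = 127.6 × 0.919 / (74.3×10⁹ × 2.598×10^-8) = 0.06077 rad.

60.8 mrad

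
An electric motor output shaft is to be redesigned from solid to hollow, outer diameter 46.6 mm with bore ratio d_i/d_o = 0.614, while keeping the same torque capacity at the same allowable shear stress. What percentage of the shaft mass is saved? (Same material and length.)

31.0 %

Equal τ_max and T ⇒ the solid shaft needs d_s³ = d_o³(1−k⁴), so d_s = 46.6·(1−0.614⁴)^(1/3) = 44.28 mm.
Area ratio A_h/A_s = d_o²(1−k²)/d_s² = (1−k²)/(1−k⁴)^(2/3) = 0.6900.
Mass saving = 1 − 0.6900 = 31.0 %.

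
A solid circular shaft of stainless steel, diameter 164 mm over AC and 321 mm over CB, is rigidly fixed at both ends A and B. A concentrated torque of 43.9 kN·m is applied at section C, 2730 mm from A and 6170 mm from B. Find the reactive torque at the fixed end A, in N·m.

Compatibility: T_A·a/J_AC = T_B·b/J_CB with T_A + T_B = T₀.
J_AC = 7.10×10^-5 m⁴, J_CB = 1.04×10^-3 m⁴, so T_A = T₀·(J_AC/a)/((J_AC/a)+(J_CB/b)) = 5858 N·m, T_B = 38040 N·m.

5860 N·m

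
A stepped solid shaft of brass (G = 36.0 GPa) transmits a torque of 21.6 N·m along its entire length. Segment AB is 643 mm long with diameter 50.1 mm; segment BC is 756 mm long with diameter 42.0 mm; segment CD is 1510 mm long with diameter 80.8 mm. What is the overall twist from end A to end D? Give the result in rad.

0.00233 rad

J_AB = π(0.0501)⁴/32 = 6.19×10^-7 m⁴; J_BC = π(0.0420)⁴/32 = 3.05×10^-7 m⁴; J_CD = π(0.0808)⁴/32 = 4.18×10^-6 m⁴.
θ = (T/G)·Σ L_i/J_i = (21.60/36.0×10⁹)·(0.643/6.19×10^-7 + 0.756/3.05×10^-7 + 1.51/4.18×10^-6) = 2.325×10^-3 rad.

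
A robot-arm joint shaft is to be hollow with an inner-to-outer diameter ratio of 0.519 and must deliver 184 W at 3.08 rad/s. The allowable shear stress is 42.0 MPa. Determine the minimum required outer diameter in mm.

19.8 mm

ω = 3.08 rad/s, so T = P/ω = 184 / 3.080 = 59.74 N·m.
For a hollow shaft with d_i/d_o = 0.519: τ_max = 16T/(π d_o³ (1−k⁴)), so d_o = [16T/(π τ_allow (1−k⁴))]^(1/3) = [16·59.74/(π·4.20×10^7·0.9274)]^(1/3) = 0.01984 m.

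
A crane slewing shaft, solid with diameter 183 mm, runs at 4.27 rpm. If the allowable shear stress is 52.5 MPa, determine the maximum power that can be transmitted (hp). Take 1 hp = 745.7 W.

J = πd⁴/32 = π(0.183)⁴/32 = 1.101×10^-4 m⁴.
T_max = τ_allow·J/r = 5.25×10^7 × 1.101×10^-4 / 0.0915 = 63170 N·m.
ω = 2π·4.27/60 = 0.4472 rad/s, so P_max = T_max·ω = 2.825×10^4 W.

37.9 hp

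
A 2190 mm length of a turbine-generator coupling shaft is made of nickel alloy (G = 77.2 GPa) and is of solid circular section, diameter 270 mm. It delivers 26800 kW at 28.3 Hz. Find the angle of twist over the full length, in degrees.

0.470°

ω = 2π·28.3 = 177.8 rad/s, so T = P/ω = 26800×10³ / 177.8 = 150700 N·m.
J = πd⁴/32 = π(0.270)⁴/32 = 5.217×10^-4 m⁴.
θ = T·L/(G·J) = 150700 × 2.19 / (77.2×10⁹ × 5.217×10^-4) = 8.195×10^-3 rad.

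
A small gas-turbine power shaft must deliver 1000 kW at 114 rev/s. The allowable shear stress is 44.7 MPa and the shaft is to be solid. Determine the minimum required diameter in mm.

54.2 mm

ω = 2π·114 = 716.3 rad/s, so T = P/ω = 1000×10³ / 716.3 = 1396 N·m.
For a solid shaft τ_max = 16T/(πd³), so d = (16T/(π τ_allow))^(1/3) = (16·1396/(π·4.47×10^7))^(1/3) = 0.05418 m.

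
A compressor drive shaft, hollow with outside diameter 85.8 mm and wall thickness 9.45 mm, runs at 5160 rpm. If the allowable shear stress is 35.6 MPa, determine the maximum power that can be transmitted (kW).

J = π(d_o⁴ − d_i⁴)/32 = π(0.0858⁴ − 0.0669⁴)/32 = 3.354×10^-6 m⁴.
T_max = τ_allow·J/r = 3.56×10^7 × 3.354×10^-6 / 0.0429 = 2783 N·m.
ω = 2π·5160/60 = 540.4 rad/s, so P_max = T_max·ω = 1.504×10^6 W.

1500 kW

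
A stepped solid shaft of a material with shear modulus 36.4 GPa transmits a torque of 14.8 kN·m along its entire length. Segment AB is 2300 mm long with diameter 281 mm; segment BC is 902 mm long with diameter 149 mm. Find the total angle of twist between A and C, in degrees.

J_AB = π(0.281)⁴/32 = 6.12×10^-4 m⁴; J_BC = π(0.149)⁴/32 = 4.84×10^-5 m⁴.
θ = (T/G)·Σ L_i/J_i = (14800/36.4×10⁹)·(2.30/6.12×10^-4 + 0.902/4.84×10^-5) = 9.107×10^-3 rad.

0.522°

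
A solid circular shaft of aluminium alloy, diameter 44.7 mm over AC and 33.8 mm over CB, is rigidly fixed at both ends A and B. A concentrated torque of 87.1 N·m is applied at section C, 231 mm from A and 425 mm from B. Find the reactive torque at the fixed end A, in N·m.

74.0 N·m

Compatibility: T_A·a/J_AC = T_B·b/J_CB with T_A + T_B = T₀.
J_AC = 3.92×10^-7 m⁴, J_CB = 1.28×10^-7 m⁴, so T_A = T₀·(J_AC/a)/((J_AC/a)+(J_CB/b)) = 73.96 N·m, T_B = 13.14 N·m.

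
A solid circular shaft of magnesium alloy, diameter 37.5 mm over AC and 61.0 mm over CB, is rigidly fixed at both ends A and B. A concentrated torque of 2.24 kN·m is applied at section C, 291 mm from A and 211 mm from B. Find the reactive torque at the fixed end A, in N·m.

210 N·m

Compatibility: T_A·a/J_AC = T_B·b/J_CB with T_A + T_B = T₀.
J_AC = 1.94×10^-7 m⁴, J_CB = 1.36×10^-6 m⁴, so T_A = T₀·(J_AC/a)/((J_AC/a)+(J_CB/b)) = 210.2 N·m, T_B = 2030 N·m.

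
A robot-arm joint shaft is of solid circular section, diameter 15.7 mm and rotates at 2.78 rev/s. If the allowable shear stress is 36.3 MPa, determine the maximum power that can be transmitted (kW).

J = πd⁴/32 = π(0.0157)⁴/32 = 5.965×10^-9 m⁴.
T_max = τ_allow·J/r = 3.63×10^7 × 5.965×10^-9 / 0.00785 = 27.58 N·m.
ω = 2π·2.78 = 17.47 rad/s, so P_max = T_max·ω = 481.8 W.

0.482 kW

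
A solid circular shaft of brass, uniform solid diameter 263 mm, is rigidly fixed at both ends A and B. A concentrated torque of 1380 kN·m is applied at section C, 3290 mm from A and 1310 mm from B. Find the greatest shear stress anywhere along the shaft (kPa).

276000 kPa

With uniform GJ and both ends fixed, compatibility θ_AC = θ_CB gives T_A·a = T_B·b, together with T_A + T_B = T₀.
T_A = T₀·b/(a+b) = 1.380e6·1310/4600 = 393000 N·m; T_B = 987000 N·m.
τ in each portion: τ_AC = 1.10×10^8 Pa, τ_CB = 2.76×10^8 Pa; maximum is in CB.
τ_max = T_CB·r/J = 987000·0.132/4.70×10^-4 = 2.763×10^8 Pa.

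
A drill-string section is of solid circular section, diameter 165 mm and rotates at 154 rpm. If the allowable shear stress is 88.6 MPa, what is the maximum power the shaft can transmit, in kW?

1260 kW

J = πd⁴/32 = π(0.165)⁴/32 = 7.277×10^-5 m⁴.
T_max = τ_allow·J/r = 8.86×10^7 × 7.277×10^-5 / 0.0825 = 78150 N·m.
ω = 2π·154/60 = 16.13 rad/s, so P_max = T_max·ω = 1.260×10^6 W.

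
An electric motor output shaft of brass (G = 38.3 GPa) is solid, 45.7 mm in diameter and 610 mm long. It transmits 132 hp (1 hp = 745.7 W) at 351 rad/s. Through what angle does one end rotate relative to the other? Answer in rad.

ω = 351 rad/s, so T = P/ω = 132×745.7 / 351.0 = 280.4 N·m.
J = πd⁴/32 = π(0.0457)⁴/32 = 4.282×10^-7 m⁴.
θ = T·L/(G·J) = 280.4 × 0.610 / (38.3×10⁹ × 4.282×10^-7) = 0.01043 rad.

0.0104 rad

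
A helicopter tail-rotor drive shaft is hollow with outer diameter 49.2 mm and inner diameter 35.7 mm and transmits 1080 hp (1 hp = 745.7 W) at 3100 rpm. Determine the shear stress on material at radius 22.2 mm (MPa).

ω = 2π·3100/60 = 324.6 rad/s, so T = P/ω = 1080×745.7 / 324.6 = 2481 N·m.
J = π(d_o⁴ − d_i⁴)/32 = π(0.0492⁴ − 0.0357⁴)/32 = 4.158×10^-7 m⁴.
Shear stress varies linearly with radius: τ = T·r/J = 2481 × 0.0222 / 4.158×10^-7 = 1.325×10^8 Pa.

132 MPa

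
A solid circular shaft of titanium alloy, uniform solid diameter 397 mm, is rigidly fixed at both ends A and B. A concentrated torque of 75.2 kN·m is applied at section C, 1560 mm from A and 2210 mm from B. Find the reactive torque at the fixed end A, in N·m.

With uniform GJ and both ends fixed, compatibility θ_AC = θ_CB gives T_A·a = T_B·b, together with T_A + T_B = T₀.
T_A = T₀·b/(a+b) = 75200·2210/3770 = 44080 N·m; T_B = 31120 N·m.

44100 N·m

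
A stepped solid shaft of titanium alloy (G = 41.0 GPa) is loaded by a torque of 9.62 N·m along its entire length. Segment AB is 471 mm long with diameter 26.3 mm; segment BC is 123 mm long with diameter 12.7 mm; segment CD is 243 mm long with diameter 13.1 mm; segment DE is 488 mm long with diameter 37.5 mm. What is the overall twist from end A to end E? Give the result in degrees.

J_AB = π(0.0263)⁴/32 = 4.70×10^-8 m⁴; J_BC = π(0.0127)⁴/32 = 2.55×10^-9 m⁴; J_CD = π(0.0131)⁴/32 = 2.89×10^-9 m⁴; J_DE = π(0.0375)⁴/32 = 1.94×10^-7 m⁴.
θ = (T/G)·Σ L_i/J_i = (9.620/41.0×10⁹)·(0.471/4.70×10^-8 + 0.123/2.55×10^-9 + 0.243/2.89×10^-9 + 0.488/1.94×10^-7) = 0.03396 rad.

1.95°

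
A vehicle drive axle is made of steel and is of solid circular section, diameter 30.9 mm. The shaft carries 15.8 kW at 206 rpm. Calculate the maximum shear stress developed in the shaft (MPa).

126 MPa

ω = 2π·206/60 = 21.57 rad/s, so T = P/ω = 15.8×10³ / 21.57 = 732.4 N·m.
J = πd⁴/32 = π(0.0309)⁴/32 = 8.950×10^-8 m⁴.
τ_max = T·r/J = 732.4 × 0.0154 / 8.950×10^-8 = 1.264×10^8 Pa.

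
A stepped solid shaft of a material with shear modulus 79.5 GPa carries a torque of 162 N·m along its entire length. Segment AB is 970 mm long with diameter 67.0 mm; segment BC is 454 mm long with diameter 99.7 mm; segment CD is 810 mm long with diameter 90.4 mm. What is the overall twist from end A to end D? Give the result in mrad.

1.35 mrad

J_AB = π(0.0670)⁴/32 = 1.98×10^-6 m⁴; J_BC = π(0.0997)⁴/32 = 9.70×10^-6 m⁴; J_CD = π(0.0904)⁴/32 = 6.56×10^-6 m⁴.
θ = (T/G)·Σ L_i/J_i = (162.0/79.5×10⁹)·(0.970/1.98×10^-6 + 0.454/9.70×10^-6 + 0.810/6.56×10^-6) = 1.346×10^-3 rad.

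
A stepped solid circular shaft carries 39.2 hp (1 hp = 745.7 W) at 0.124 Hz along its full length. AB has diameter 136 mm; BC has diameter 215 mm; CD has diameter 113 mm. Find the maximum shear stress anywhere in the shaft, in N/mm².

132 N/mm²

ω = 2π·0.124 = 0.7791 rad/s, so T = P/ω = 39.2×745.7 / 0.7791 = 37520 N·m.
Under the same torque, τ_max = 16T/(πd³) is largest where d is smallest — segment CD (d = 113 mm).
τ_max = 16·37520/(π·(0.113)³) = 1.324×10^8 Pa.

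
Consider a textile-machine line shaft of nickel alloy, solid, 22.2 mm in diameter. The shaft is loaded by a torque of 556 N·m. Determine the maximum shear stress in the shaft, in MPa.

J = πd⁴/32 = π(0.0222)⁴/32 = 2.385×10^-8 m⁴.
τ_max = T·r/J = 556.0 × 0.0111 / 2.385×10^-8 = 2.588×10^8 Pa.

259 MPa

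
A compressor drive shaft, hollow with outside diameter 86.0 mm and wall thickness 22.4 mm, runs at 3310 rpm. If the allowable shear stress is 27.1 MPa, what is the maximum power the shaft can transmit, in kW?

1110 kW

J = π(d_o⁴ − d_i⁴)/32 = π(0.0860⁴ − 0.0412⁴)/32 = 5.087×10^-6 m⁴.
T_max = τ_allow·J/r = 2.71×10^7 × 5.087×10^-6 / 0.0430 = 3206 N·m.
ω = 2π·3310/60 = 346.6 rad/s, so P_max = T_max·ω = 1.111×10^6 W.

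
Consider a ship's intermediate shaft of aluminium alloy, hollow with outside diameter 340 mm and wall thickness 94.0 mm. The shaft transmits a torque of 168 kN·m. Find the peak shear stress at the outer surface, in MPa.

22.7 MPa

J = π(d_o⁴ − d_i⁴)/32 = π(0.340⁴ − 0.152⁴)/32 = 1.260×10^-3 m⁴.
τ_max = T·r/J = 168000 × 0.170 / 1.260×10^-3 = 2.267×10^7 Pa.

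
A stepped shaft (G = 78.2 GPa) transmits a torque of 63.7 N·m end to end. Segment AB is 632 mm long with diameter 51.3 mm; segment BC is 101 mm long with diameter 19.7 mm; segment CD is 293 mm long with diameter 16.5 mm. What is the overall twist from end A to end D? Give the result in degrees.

J_AB = π(0.0513)⁴/32 = 6.80×10^-7 m⁴; J_BC = π(0.0197)⁴/32 = 1.48×10^-8 m⁴; J_CD = π(0.0165)⁴/32 = 7.28×10^-9 m⁴.
θ = (T/G)·Σ L_i/J_i = (63.70/78.2×10⁹)·(0.632/6.80×10^-7 + 0.101/1.48×10^-8 + 0.293/7.28×10^-9) = 0.03912 rad.

2.24°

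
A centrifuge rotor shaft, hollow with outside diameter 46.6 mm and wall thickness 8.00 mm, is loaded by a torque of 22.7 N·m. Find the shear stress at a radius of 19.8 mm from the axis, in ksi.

0.173 ksi

J = π(d_o⁴ − d_i⁴)/32 = π(0.0466⁴ − 0.0306⁴)/32 = 3.769×10^-7 m⁴.
Shear stress varies linearly with radius: τ = T·r/J = 22.70 × 0.0198 / 3.769×10^-7 = 1.193×10^6 Pa.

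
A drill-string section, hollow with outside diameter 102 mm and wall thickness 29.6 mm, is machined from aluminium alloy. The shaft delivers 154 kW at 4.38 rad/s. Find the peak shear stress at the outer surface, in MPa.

ω = 4.38 rad/s, so T = P/ω = 154×10³ / 4.380 = 35160 N·m.
J = π(d_o⁴ − d_i⁴)/32 = π(0.102⁴ − 0.0428⁴)/32 = 1.030×10^-5 m⁴.
τ_max = T·r/J = 35160 × 0.0510 / 1.030×10^-5 = 1.741×10^8 Pa.

174 MPa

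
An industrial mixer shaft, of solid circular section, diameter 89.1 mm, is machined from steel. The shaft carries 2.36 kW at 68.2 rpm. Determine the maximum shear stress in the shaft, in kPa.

ω = 2π·68.2/60 = 7.142 rad/s, so T = P/ω = 2.36×10³ / 7.142 = 330.4 N·m.
J = πd⁴/32 = π(0.0891)⁴/32 = 6.187×10^-6 m⁴.
τ_max = T·r/J = 330.4 × 0.0445 / 6.187×10^-6 = 2.379×10^6 Pa.

2380 kPa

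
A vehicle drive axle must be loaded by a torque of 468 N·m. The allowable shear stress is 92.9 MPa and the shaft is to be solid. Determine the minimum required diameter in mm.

For a solid shaft τ_max = 16T/(πd³), so d = (16T/(π τ_allow))^(1/3) = (16·468.0/(π·9.29×10^7))^(1/3) = 0.02949 m.

29.5 mm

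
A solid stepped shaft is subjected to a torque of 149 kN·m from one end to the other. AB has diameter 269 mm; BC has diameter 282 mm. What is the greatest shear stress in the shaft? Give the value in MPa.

Under the same torque, τ_max = 16T/(πd³) is largest where d is smallest — segment AB (d = 269 mm).
τ_max = 16·149000/(π·(0.269)³) = 3.899×10^7 Pa.

39.0 MPa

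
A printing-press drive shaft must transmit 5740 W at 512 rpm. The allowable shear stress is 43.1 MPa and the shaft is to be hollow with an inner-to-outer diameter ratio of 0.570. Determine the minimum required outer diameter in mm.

ω = 2π·512/60 = 53.62 rad/s, so T = P/ω = 5740 / 53.62 = 107.1 N·m.
For a hollow shaft with d_i/d_o = 0.570: τ_max = 16T/(π d_o³ (1−k⁴)), so d_o = [16T/(π τ_allow (1−k⁴))]^(1/3) = [16·107.1/(π·4.31×10^7·0.8944)]^(1/3) = 0.02418 m.

24.2 mm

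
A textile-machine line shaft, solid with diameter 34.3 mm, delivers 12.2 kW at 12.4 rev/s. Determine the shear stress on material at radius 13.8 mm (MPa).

ω = 2π·12.4 = 77.91 rad/s, so T = P/ω = 12.2×10³ / 77.91 = 156.6 N·m.
J = πd⁴/32 = π(0.0343)⁴/32 = 1.359×10^-7 m⁴.
Shear stress varies linearly with radius: τ = T·r/J = 156.6 × 0.0138 / 1.359×10^-7 = 1.590×10^7 Pa.

15.9 MPa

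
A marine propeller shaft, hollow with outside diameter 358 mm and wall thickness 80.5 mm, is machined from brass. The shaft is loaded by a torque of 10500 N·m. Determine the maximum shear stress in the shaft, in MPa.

J = π(d_o⁴ − d_i⁴)/32 = π(0.358⁴ − 0.197⁴)/32 = 1.465×10^-3 m⁴.
τ_max = T·r/J = 10500 × 0.179 / 1.465×10^-3 = 1.283×10^6 Pa.

1.28 MPa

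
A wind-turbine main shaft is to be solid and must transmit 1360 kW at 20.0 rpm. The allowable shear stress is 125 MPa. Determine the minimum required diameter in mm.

298 mm

ω = 2π·20.0/60 = 2.094 rad/s, so T = P/ω = 1360×10³ / 2.094 = 649400 N·m.
For a solid shaft τ_max = 16T/(πd³), so d = (16T/(π τ_allow))^(1/3) = (16·649400/(π·1.25×10^8))^(1/3) = 0.2980 m.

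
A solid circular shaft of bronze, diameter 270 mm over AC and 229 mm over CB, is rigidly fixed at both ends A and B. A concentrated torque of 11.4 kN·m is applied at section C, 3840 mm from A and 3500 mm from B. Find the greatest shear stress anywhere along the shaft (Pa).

1.88e6 Pa

Compatibility: T_A·a/J_AC = T_B·b/J_CB with T_A + T_B = T₀.
J_AC = 5.22×10^-4 m⁴, J_CB = 2.70×10^-4 m⁴, so T_A = T₀·(J_AC/a)/((J_AC/a)+(J_CB/b)) = 7272 N·m, T_B = 4128 N·m.
τ in each portion: τ_AC = 1.88×10^6 Pa, τ_CB = 1.75×10^6 Pa; maximum is in AC.
τ_max = T_AC·r/J = 7272·0.135/5.22×10^-4 = 1.882×10^6 Pa.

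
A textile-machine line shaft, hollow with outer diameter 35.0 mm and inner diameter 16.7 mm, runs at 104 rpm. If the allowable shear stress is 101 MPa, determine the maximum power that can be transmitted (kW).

8.78 kW

J = π(d_o⁴ − d_i⁴)/32 = π(0.0350⁴ − 0.0167⁴)/32 = 1.397×10^-7 m⁴.
T_max = τ_allow·J/r = 1.01×10^8 × 1.397×10^-7 / 0.0175 = 806.2 N·m.
ω = 2π·104/60 = 10.89 rad/s, so P_max = T_max·ω = 8780 W.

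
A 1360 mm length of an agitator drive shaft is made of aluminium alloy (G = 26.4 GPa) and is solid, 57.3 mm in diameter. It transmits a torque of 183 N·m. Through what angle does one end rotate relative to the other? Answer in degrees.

J = πd⁴/32 = π(0.0573)⁴/32 = 1.058×10^-6 m⁴.
θ = T·L/(G·J) = 183.0 × 1.36 / (26.4×10⁹ × 1.058×10^-6) = 8.908×10^-3 rad.

0.510°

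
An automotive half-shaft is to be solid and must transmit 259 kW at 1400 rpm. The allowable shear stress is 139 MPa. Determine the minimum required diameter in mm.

ω = 2π·1400/60 = 146.6 rad/s, so T = P/ω = 259×10³ / 146.6 = 1767 N·m.
For a solid shaft τ_max = 16T/(πd³), so d = (16T/(π τ_allow))^(1/3) = (16·1767/(π·1.39×10^8))^(1/3) = 0.04015 m.

40.2 mm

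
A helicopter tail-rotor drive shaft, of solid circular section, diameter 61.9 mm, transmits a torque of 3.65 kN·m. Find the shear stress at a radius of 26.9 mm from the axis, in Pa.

6.81e7 Pa

J = πd⁴/32 = π(0.0619)⁴/32 = 1.441×10^-6 m⁴.
Shear stress varies linearly with radius: τ = T·r/J = 3650 × 0.0269 / 1.441×10^-6 = 6.812×10^7 Pa.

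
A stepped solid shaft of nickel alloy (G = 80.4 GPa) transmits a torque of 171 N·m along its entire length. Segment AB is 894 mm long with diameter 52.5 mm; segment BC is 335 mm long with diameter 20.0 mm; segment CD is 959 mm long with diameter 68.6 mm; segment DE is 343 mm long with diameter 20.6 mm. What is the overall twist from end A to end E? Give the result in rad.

J_AB = π(0.0525)⁴/32 = 7.46×10^-7 m⁴; J_BC = π(0.0200)⁴/32 = 1.57×10^-8 m⁴; J_CD = π(0.0686)⁴/32 = 2.17×10^-6 m⁴; J_DE = π(0.0206)⁴/32 = 1.77×10^-8 m⁴.
θ = (T/G)·Σ L_i/J_i = (171.0/80.4×10⁹)·(0.894/7.46×10^-7 + 0.335/1.57×10^-8 + 0.959/2.17×10^-6 + 0.343/1.77×10^-8) = 0.09011 rad.

0.0901 rad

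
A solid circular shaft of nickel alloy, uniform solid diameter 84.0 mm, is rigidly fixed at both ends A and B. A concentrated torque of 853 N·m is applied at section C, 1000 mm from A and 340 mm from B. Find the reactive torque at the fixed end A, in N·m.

216 N·m

With uniform GJ and both ends fixed, compatibility θ_AC = θ_CB gives T_A·a = T_B·b, together with T_A + T_B = T₀.
T_A = T₀·b/(a+b) = 853.0·340/1340 = 216.4 N·m; T_B = 636.6 N·m.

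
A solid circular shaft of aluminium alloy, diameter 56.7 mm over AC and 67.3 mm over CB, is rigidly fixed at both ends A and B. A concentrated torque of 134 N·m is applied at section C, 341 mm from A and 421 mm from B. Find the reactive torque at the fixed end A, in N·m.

51.4 N·m

Compatibility: T_A·a/J_AC = T_B·b/J_CB with T_A + T_B = T₀.
J_AC = 1.01×10^-6 m⁴, J_CB = 2.01×10^-6 m⁴, so T_A = T₀·(J_AC/a)/((J_AC/a)+(J_CB/b)) = 51.39 N·m, T_B = 82.61 N·m.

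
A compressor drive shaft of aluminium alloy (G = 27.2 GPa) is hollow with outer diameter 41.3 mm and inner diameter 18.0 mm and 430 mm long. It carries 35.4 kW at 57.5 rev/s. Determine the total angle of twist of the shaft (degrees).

0.322°

ω = 2π·57.5 = 361.3 rad/s, so T = P/ω = 35.4×10³ / 361.3 = 97.98 N·m.
J = π(d_o⁴ − d_i⁴)/32 = π(0.0413⁴ − 0.0180⁴)/32 = 2.753×10^-7 m⁴.
θ = T·L/(G·J) = 97.98 × 0.430 / (27.2×10⁹ × 2.753×10^-7) = 5.626×10^-3 rad.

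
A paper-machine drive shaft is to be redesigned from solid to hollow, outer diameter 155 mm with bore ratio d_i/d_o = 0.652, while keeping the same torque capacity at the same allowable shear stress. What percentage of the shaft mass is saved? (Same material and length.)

34.3 %

Equal τ_max and T ⇒ the solid shaft needs d_s³ = d_o³(1−k⁴), so d_s = 155·(1−0.652⁴)^(1/3) = 145.0 mm.
Area ratio A_h/A_s = d_o²(1−k²)/d_s² = (1−k²)/(1−k⁴)^(2/3) = 0.6566.
Mass saving = 1 − 0.6566 = 34.3 %.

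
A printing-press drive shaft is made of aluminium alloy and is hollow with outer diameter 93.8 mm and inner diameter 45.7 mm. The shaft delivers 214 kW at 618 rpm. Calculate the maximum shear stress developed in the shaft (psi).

3140 psi

ω = 2π·618/60 = 64.72 rad/s, so T = P/ω = 214×10³ / 64.72 = 3307 N·m.
J = π(d_o⁴ − d_i⁴)/32 = π(0.0938⁴ − 0.0457⁴)/32 = 7.172×10^-6 m⁴.
τ_max = T·r/J = 3307 × 0.0469 / 7.172×10^-6 = 2.162×10^7 Pa.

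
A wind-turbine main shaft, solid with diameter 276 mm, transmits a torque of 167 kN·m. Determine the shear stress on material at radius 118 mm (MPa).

J = πd⁴/32 = π(0.276)⁴/32 = 5.697×10^-4 m⁴.
Shear stress varies linearly with radius: τ = T·r/J = 167000 × 0.118 / 5.697×10^-4 = 3.459×10^7 Pa.

34.6 MPa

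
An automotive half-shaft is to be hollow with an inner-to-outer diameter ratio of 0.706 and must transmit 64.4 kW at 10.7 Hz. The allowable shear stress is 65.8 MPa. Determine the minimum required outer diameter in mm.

ω = 2π·10.7 = 67.23 rad/s, so T = P/ω = 64.4×10³ / 67.23 = 957.9 N·m.
For a hollow shaft with d_i/d_o = 0.706: τ_max = 16T/(π d_o³ (1−k⁴)), so d_o = [16T/(π τ_allow (1−k⁴))]^(1/3) = [16·957.9/(π·6.58×10^7·0.7516)]^(1/3) = 0.04621 m.

46.2 mm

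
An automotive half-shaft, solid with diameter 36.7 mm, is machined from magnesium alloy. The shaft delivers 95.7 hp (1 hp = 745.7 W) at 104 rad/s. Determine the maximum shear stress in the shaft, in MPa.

70.7 MPa

ω = 104 rad/s, so T = P/ω = 95.7×745.7 / 104.0 = 686.2 N·m.
J = πd⁴/32 = π(0.0367)⁴/32 = 1.781×10^-7 m⁴.
τ_max = T·r/J = 686.2 × 0.0184 / 1.781×10^-7 = 7.070×10^7 Pa.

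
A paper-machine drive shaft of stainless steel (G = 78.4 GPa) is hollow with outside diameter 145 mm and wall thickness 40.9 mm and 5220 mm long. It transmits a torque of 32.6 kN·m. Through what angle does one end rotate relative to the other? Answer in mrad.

J = π(d_o⁴ − d_i⁴)/32 = π(0.145⁴ − 0.0632⁴)/32 = 4.183×10^-5 m⁴.
θ = T·L/(G·J) = 32600 × 5.22 / (78.4×10⁹ × 4.183×10^-5) = 0.05189 rad.

51.9 mrad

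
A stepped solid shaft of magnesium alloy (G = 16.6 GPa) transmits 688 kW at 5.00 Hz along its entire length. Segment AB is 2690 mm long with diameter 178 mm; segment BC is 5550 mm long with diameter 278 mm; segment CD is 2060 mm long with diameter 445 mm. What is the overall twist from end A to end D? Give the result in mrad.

ω = 2π·5.00 = 31.42 rad/s, so T = P/ω = 688×10³ / 31.42 = 21900 N·m.
J_AB = π(0.178)⁴/32 = 9.86×10^-5 m⁴; J_BC = π(0.278)⁴/32 = 5.86×10^-4 m⁴; J_CD = π(0.445)⁴/32 = 3.85×10^-3 m⁴.
θ = (T/G)·Σ L_i/J_i = (21900/16.6×10⁹)·(2.69/9.86×10^-5 + 5.55/5.86×10^-4 + 2.06/3.85×10^-3) = 0.04920 rad.

49.2 mrad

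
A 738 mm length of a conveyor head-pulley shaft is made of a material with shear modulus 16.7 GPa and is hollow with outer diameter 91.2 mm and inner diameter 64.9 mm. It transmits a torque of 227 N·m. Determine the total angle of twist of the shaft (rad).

0.00199 rad

J = π(d_o⁴ − d_i⁴)/32 = π(0.0912⁴ − 0.0649⁴)/32 = 5.050×10^-6 m⁴.
θ = T·L/(G·J) = 227.0 × 0.738 / (16.7×10⁹ × 5.050×10^-6) = 1.986×10^-3 rad.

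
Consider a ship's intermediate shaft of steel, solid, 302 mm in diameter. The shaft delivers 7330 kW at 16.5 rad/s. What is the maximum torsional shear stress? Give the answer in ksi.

11.9 ksi

ω = 16.5 rad/s, so T = P/ω = 7330×10³ / 16.50 = 444200 N·m.
J = πd⁴/32 = π(0.302)⁴/32 = 8.166×10^-4 m⁴.
τ_max = T·r/J = 444200 × 0.151 / 8.166×10^-4 = 8.214×10^7 Pa.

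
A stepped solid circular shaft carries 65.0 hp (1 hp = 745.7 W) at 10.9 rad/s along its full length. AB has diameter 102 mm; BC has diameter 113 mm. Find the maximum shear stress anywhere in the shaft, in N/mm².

ω = 10.9 rad/s, so T = P/ω = 65.0×745.7 / 10.90 = 4447 N·m.
Under the same torque, τ_max = 16T/(πd³) is largest where d is smallest — segment AB (d = 102 mm).
τ_max = 16·4447/(π·(0.102)³) = 2.134×10^7 Pa.

21.3 N/mm²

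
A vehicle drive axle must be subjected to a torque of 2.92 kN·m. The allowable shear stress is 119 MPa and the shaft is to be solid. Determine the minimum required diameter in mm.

50.0 mm

For a solid shaft τ_max = 16T/(πd³), so d = (16T/(π τ_allow))^(1/3) = (16·2920/(π·1.19×10^8))^(1/3) = 0.05000 m.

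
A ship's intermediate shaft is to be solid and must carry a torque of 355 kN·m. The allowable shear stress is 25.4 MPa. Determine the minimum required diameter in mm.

For a solid shaft τ_max = 16T/(πd³), so d = (16T/(π τ_allow))^(1/3) = (16·355000/(π·2.54×10^7))^(1/3) = 0.4144 m.

414 mm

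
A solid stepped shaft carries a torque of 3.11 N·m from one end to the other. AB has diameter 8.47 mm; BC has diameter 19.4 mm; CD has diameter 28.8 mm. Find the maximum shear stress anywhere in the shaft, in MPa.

Under the same torque, τ_max = 16T/(πd³) is largest where d is smallest — segment AB (d = 8.47 mm).
τ_max = 16·3.110/(π·(0.00847)³) = 2.607×10^7 Pa.

26.1 MPa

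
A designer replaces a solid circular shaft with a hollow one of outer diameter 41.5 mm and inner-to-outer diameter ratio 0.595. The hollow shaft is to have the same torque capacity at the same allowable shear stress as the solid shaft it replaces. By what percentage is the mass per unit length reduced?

Equal τ_max and T ⇒ the solid shaft needs d_s³ = d_o³(1−k⁴), so d_s = 41.5·(1−0.595⁴)^(1/3) = 39.69 mm.
Area ratio A_h/A_s = d_o²(1−k²)/d_s² = (1−k²)/(1−k⁴)^(2/3) = 0.7063.
Mass saving = 1 − 0.7063 = 29.4 %.

29.4 %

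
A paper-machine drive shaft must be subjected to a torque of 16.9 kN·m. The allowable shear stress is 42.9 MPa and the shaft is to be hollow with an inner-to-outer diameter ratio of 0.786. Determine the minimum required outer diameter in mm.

148 mm

For a hollow shaft with d_i/d_o = 0.786: τ_max = 16T/(π d_o³ (1−k⁴)), so d_o = [16T/(π τ_allow (1−k⁴))]^(1/3) = [16·16900/(π·4.29×10^7·0.6183)]^(1/3) = 0.1480 m.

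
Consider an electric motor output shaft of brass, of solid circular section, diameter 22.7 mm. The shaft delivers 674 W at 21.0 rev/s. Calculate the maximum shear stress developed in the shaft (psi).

323 psi

ω = 2π·21.0 = 131.9 rad/s, so T = P/ω = 674 / 131.9 = 5.108 N·m.
J = πd⁴/32 = π(0.0227)⁴/32 = 2.607×10^-8 m⁴.
τ_max = T·r/J = 5.108 × 0.0113 / 2.607×10^-8 = 2.224×10^6 Pa.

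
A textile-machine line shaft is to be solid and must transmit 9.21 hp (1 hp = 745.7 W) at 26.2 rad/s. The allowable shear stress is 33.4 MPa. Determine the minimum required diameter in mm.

ω = 26.2 rad/s, so T = P/ω = 9.21×745.7 / 26.20 = 262.1 N·m.
For a solid shaft τ_max = 16T/(πd³), so d = (16T/(π τ_allow))^(1/3) = (16·262.1/(π·3.34×10^7))^(1/3) = 0.03419 m.

34.2 mm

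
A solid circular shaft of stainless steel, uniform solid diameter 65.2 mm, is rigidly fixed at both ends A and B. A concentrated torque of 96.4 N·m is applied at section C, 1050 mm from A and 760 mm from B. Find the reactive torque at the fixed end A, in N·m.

With uniform GJ and both ends fixed, compatibility θ_AC = θ_CB gives T_A·a = T_B·b, together with T_A + T_B = T₀.
T_A = T₀·b/(a+b) = 96.40·760/1810 = 40.48 N·m; T_B = 55.92 N·m.

40.5 N·m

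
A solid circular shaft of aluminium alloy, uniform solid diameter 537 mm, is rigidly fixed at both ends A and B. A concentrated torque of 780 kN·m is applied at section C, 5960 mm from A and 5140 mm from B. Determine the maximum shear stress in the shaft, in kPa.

13800 kPa

With uniform GJ and both ends fixed, compatibility θ_AC = θ_CB gives T_A·a = T_B·b, together with T_A + T_B = T₀.
T_A = T₀·b/(a+b) = 780000·5140/11100 = 361200 N·m; T_B = 418800 N·m.
τ in each portion: τ_AC = 1.19×10^7 Pa, τ_CB = 1.38×10^7 Pa; maximum is in CB.
τ_max = T_CB·r/J = 418800·0.269/8.16×10^-3 = 1.377×10^7 Pa.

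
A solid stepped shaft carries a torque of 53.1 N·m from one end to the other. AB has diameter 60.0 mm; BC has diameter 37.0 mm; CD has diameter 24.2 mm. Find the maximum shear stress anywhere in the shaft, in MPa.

Under the same torque, τ_max = 16T/(πd³) is largest where d is smallest — segment CD (d = 24.2 mm).
τ_max = 16·53.10/(π·(0.0242)³) = 1.908×10^7 Pa.

19.1 MPa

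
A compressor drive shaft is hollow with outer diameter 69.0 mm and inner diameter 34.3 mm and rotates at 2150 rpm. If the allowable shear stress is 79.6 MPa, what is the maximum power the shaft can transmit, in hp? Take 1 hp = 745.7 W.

1460 hp

J = π(d_o⁴ − d_i⁴)/32 = π(0.0690⁴ − 0.0343⁴)/32 = 2.089×10^-6 m⁴.
T_max = τ_allow·J/r = 7.96×10^7 × 2.089×10^-6 / 0.0345 = 4821 N·m.
ω = 2π·2150/60 = 225.1 rad/s, so P_max = T_max·ω = 1.085×10^6 W.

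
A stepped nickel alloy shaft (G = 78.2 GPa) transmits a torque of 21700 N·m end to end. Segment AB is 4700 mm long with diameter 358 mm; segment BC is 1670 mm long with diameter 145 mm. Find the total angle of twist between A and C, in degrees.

J_AB = π(0.358)⁴/32 = 1.61×10^-3 m⁴; J_BC = π(0.145)⁴/32 = 4.34×10^-5 m⁴.
θ = (T/G)·Σ L_i/J_i = (21700/78.2×10⁹)·(4.70/1.61×10^-3 + 1.67/4.34×10^-5) = 0.01149 rad.

0.658°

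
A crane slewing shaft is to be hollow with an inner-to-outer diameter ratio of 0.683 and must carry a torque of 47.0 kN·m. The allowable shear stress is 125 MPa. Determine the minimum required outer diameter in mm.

For a hollow shaft with d_i/d_o = 0.683: τ_max = 16T/(π d_o³ (1−k⁴)), so d_o = [16T/(π τ_allow (1−k⁴))]^(1/3) = [16·47000/(π·1.25×10^8·0.7824)]^(1/3) = 0.1348 m.

135 mm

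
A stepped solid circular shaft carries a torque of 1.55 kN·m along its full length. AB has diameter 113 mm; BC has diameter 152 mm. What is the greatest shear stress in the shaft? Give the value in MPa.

5.47 MPa

Under the same torque, τ_max = 16T/(πd³) is largest where d is smallest — segment AB (d = 113 mm).
τ_max = 16·1550/(π·(0.113)³) = 5.471×10^6 Pa.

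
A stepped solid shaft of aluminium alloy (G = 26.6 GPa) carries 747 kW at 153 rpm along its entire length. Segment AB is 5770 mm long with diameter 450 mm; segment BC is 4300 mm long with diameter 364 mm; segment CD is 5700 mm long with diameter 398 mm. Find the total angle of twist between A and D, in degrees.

ω = 2π·153/60 = 16.02 rad/s, so T = P/ω = 747×10³ / 16.02 = 46620 N·m.
J_AB = π(0.450)⁴/32 = 4.03×10^-3 m⁴; J_BC = π(0.364)⁴/32 = 1.72×10^-3 m⁴; J_CD = π(0.398)⁴/32 = 2.46×10^-3 m⁴.
θ = (T/G)·Σ L_i/J_i = (46620/26.6×10⁹)·(5.77/4.03×10^-3 + 4.30/1.72×10^-3 + 5.70/2.46×10^-3) = 0.01094 rad.

0.627°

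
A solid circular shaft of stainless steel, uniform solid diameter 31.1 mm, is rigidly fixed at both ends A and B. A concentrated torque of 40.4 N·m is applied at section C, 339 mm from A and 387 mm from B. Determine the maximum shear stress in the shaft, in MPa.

3.65 MPa

With uniform GJ and both ends fixed, compatibility θ_AC = θ_CB gives T_A·a = T_B·b, together with T_A + T_B = T₀.
T_A = T₀·b/(a+b) = 40.40·387/726.0 = 21.54 N·m; T_B = 18.86 N·m.
τ in each portion: τ_AC = 3.65×10^6 Pa, τ_CB = 3.19×10^6 Pa; maximum is in AC.
τ_max = T_AC·r/J = 21.54·0.0156/9.18×10^-8 = 3.646×10^6 Pa.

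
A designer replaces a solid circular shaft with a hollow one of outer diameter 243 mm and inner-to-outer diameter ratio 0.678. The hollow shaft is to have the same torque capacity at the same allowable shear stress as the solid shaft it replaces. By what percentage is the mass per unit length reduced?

Equal τ_max and T ⇒ the solid shaft needs d_s³ = d_o³(1−k⁴), so d_s = 243·(1−0.678⁴)^(1/3) = 224.5 mm.
Area ratio A_h/A_s = d_o²(1−k²)/d_s² = (1−k²)/(1−k⁴)^(2/3) = 0.6330.
Mass saving = 1 − 0.6330 = 36.7 %.

36.7 %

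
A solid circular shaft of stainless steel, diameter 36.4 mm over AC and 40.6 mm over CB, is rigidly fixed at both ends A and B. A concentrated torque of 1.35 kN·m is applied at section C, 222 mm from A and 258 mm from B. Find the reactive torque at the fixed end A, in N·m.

Compatibility: T_A·a/J_AC = T_B·b/J_CB with T_A + T_B = T₀.
J_AC = 1.72×10^-7 m⁴, J_CB = 2.67×10^-7 m⁴, so T_A = T₀·(J_AC/a)/((J_AC/a)+(J_CB/b)) = 579.0 N·m, T_B = 771.0 N·m.

579 N·m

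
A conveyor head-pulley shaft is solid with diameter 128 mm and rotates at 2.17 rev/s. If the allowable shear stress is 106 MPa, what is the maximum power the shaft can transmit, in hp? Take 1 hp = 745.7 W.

798 hp

J = πd⁴/32 = π(0.128)⁴/32 = 2.635×10^-5 m⁴.
T_max = τ_allow·J/r = 1.06×10^8 × 2.635×10^-5 / 0.0640 = 43650 N·m.
ω = 2π·2.17 = 13.63 rad/s, so P_max = T_max·ω = 5.951×10^5 W.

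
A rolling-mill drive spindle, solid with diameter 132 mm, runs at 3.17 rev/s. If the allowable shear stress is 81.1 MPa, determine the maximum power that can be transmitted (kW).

J = πd⁴/32 = π(0.132)⁴/32 = 2.981×10^-5 m⁴.
T_max = τ_allow·J/r = 8.11×10^7 × 2.981×10^-5 / 0.0660 = 36620 N·m.
ω = 2π·3.17 = 19.92 rad/s, so P_max = T_max·ω = 7.295×10^5 W.

729 kW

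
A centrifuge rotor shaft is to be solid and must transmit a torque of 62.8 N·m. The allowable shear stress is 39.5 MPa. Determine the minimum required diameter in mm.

20.1 mm

For a solid shaft τ_max = 16T/(πd³), so d = (16T/(π τ_allow))^(1/3) = (16·62.80/(π·3.95×10^7))^(1/3) = 0.02008 m.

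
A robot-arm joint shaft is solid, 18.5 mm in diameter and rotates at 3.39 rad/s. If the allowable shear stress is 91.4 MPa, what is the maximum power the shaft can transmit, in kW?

0.385 kW

J = πd⁴/32 = π(0.0185)⁴/32 = 1.150×10^-8 m⁴.
T_max = τ_allow·J/r = 9.14×10^7 × 1.150×10^-8 / 0.00925 = 113.6 N·m.
ω = 3.39 rad/s, so P_max = T_max·ω = 385.2 W.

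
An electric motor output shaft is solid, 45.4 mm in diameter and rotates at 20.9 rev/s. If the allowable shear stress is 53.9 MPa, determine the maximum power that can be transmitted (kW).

J = πd⁴/32 = π(0.0454)⁴/32 = 4.171×10^-7 m⁴.
T_max = τ_allow·J/r = 5.39×10^7 × 4.171×10^-7 / 0.0227 = 990.3 N·m.
ω = 2π·20.9 = 131.3 rad/s, so P_max = T_max·ω = 1.301×10^5 W.

130 kW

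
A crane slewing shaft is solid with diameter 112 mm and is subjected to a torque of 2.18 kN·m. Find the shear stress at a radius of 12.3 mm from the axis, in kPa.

1740 kPa

J = πd⁴/32 = π(0.112)⁴/32 = 1.545×10^-5 m⁴.
Shear stress varies linearly with radius: τ = T·r/J = 2180 × 0.0123 / 1.545×10^-5 = 1.736×10^6 Pa.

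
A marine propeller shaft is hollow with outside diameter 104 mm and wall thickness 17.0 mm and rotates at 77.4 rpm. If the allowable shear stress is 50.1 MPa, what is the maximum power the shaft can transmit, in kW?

J = π(d_o⁴ − d_i⁴)/32 = π(0.104⁴ − 0.0700⁴)/32 = 9.128×10^-6 m⁴.
T_max = τ_allow·J/r = 5.01×10^7 × 9.128×10^-6 / 0.0520 = 8794 N·m.
ω = 2π·77.4/60 = 8.105 rad/s, so P_max = T_max·ω = 7.128×10^4 W.

71.3 kW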